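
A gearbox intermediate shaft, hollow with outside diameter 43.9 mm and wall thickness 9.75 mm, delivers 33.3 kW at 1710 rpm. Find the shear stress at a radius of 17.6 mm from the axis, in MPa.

9.92 MPa

ω = 2π·1710/60 = 179.1 rad/s, so T = P/ω = 33.3×10³ / 179.1 = 186.0 N·m.
J = π(d_o⁴ − d_i⁴)/32 = π(0.0439⁴ − 0.0244⁴)/32 = 3.298×10^-7 m⁴.
Shear stress varies linearly with radius: τ = T·r/J = 186.0 × 0.0176 / 3.298×10^-7 = 9.923×10^6 Pa.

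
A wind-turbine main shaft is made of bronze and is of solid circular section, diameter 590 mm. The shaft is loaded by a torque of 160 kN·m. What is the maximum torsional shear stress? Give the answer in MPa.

J = πd⁴/32 = π(0.590)⁴/32 = 0.01190 m⁴.
τ_max = T·r/J = 160000 × 0.295 / 0.01190 = 3.968×10^6 Pa.

3.97 MPa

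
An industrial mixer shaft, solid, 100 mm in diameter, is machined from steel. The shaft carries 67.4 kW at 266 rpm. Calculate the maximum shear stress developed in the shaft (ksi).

ω = 2π·266/60 = 27.86 rad/s, so T = P/ω = 67.4×10³ / 27.86 = 2420 N·m.
J = πd⁴/32 = π(0.100)⁴/32 = 9.817×10^-6 m⁴.
τ_max = T·r/J = 2420 × 0.0500 / 9.817×10^-6 = 1.232×10^7 Pa.

1.79 ksi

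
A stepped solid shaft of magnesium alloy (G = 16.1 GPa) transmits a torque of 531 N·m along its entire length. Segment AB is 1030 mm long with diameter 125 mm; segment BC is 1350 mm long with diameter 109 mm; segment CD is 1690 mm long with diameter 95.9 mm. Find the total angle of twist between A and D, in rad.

J_AB = π(0.125)⁴/32 = 2.40×10^-5 m⁴; J_BC = π(0.109)⁴/32 = 1.39×10^-5 m⁴; J_CD = π(0.0959)⁴/32 = 8.30×10^-6 m⁴.
θ = (T/G)·Σ L_i/J_i = (531.0/16.1×10⁹)·(1.03/2.40×10^-5 + 1.35/1.39×10^-5 + 1.69/8.30×10^-6) = 0.01134 rad.

0.0113 rad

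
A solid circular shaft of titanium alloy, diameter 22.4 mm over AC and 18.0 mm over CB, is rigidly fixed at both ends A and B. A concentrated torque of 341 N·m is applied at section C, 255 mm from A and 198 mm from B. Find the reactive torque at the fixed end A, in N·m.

Compatibility: T_A·a/J_AC = T_B·b/J_CB with T_A + T_B = T₀.
J_AC = 2.47×10^-8 m⁴, J_CB = 1.03×10^-8 m⁴, so T_A = T₀·(J_AC/a)/((J_AC/a)+(J_CB/b)) = 221.9 N·m, T_B = 119.1 N·m.

222 N·m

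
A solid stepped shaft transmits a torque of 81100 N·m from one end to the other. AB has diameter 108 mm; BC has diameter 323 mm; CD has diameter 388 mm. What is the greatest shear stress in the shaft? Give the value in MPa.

Under the same torque, τ_max = 16T/(πd³) is largest where d is smallest — segment AB (d = 108 mm).
τ_max = 16·81100/(π·(0.108)³) = 3.279×10^8 Pa.

328 MPa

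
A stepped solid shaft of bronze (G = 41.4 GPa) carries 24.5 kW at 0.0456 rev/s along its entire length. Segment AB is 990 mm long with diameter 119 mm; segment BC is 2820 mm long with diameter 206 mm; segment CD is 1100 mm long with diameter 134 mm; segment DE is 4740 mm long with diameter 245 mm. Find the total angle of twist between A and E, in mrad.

ω = 2π·0.0456 = 0.2865 rad/s, so T = P/ω = 24.5×10³ / 0.2865 = 85510 N·m.
J_AB = π(0.119)⁴/32 = 1.97×10^-5 m⁴; J_BC = π(0.206)⁴/32 = 1.77×10^-4 m⁴; J_CD = π(0.134)⁴/32 = 3.17×10^-5 m⁴; J_DE = π(0.245)⁴/32 = 3.54×10^-4 m⁴.
θ = (T/G)·Σ L_i/J_i = (85510/41.4×10⁹)·(0.990/1.97×10^-5 + 2.82/1.77×10^-4 + 1.10/3.17×10^-5 + 4.74/3.54×10^-4) = 0.2363 rad.

236 mrad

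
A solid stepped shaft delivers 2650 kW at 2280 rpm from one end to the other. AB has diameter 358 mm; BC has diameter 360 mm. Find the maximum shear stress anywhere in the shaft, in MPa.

ω = 2π·2280/60 = 238.8 rad/s, so T = P/ω = 2650×10³ / 238.8 = 11100 N·m.
Under the same torque, τ_max = 16T/(πd³) is largest where d is smallest — segment AB (d = 358 mm).
τ_max = 16·11100/(π·(0.358)³) = 1.232×10^6 Pa.

1.23 MPa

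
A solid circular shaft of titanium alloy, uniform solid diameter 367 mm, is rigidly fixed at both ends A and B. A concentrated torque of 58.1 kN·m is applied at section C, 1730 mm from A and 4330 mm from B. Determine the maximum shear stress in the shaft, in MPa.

With uniform GJ and both ends fixed, compatibility θ_AC = θ_CB gives T_A·a = T_B·b, together with T_A + T_B = T₀.
T_A = T₀·b/(a+b) = 58100·4330/6060 = 41510 N·m; T_B = 16590 N·m.
τ in each portion: τ_AC = 4.28×10^6 Pa, τ_CB = 1.71×10^6 Pa; maximum is in AC.
τ_max = T_AC·r/J = 41510·0.183/1.78×10^-3 = 4.277×10^6 Pa.

4.28 MPa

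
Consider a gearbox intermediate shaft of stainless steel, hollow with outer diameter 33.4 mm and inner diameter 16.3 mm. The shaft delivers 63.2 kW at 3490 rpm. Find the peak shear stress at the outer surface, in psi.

ω = 2π·3490/60 = 365.5 rad/s, so T = P/ω = 63.2×10³ / 365.5 = 172.9 N·m.
J = π(d_o⁴ − d_i⁴)/32 = π(0.0334⁴ − 0.0163⁴)/32 = 1.152×10^-7 m⁴.
τ_max = T·r/J = 172.9 × 0.0167 / 1.152×10^-7 = 2.506×10^7 Pa.

3630 psi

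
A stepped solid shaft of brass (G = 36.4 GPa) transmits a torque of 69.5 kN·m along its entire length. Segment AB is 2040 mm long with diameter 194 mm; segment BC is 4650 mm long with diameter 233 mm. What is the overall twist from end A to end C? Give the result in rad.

J_AB = π(0.194)⁴/32 = 1.39×10^-4 m⁴; J_BC = π(0.233)⁴/32 = 2.89×10^-4 m⁴.
θ = (T/G)·Σ L_i/J_i = (69500/36.4×10⁹)·(2.04/1.39×10^-4 + 4.65/2.89×10^-4) = 0.05869 rad.

0.0587 rad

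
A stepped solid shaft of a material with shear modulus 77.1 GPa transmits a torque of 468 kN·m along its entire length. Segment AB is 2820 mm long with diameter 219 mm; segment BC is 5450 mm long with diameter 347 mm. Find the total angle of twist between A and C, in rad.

0.0990 rad

J_AB = π(0.219)⁴/32 = 2.26×10^-4 m⁴; J_BC = π(0.347)⁴/32 = 1.42×10^-3 m⁴.
θ = (T/G)·Σ L_i/J_i = (468000/77.1×10⁹)·(2.82/2.26×10^-4 + 5.45/1.42×10^-3) = 0.09904 rad.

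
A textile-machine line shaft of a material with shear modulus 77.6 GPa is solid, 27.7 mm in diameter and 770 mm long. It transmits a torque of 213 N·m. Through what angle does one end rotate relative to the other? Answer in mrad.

J = πd⁴/32 = π(0.0277)⁴/32 = 5.780×10^-8 m⁴.
θ = T·L/(G·J) = 213.0 × 0.770 / (77.6×10⁹ × 5.780×10^-8) = 0.03657 rad.

36.6 mrad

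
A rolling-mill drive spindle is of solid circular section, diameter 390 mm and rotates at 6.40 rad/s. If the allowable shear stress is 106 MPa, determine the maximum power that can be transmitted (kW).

J = πd⁴/32 = π(0.390)⁴/32 = 2.271×10^-3 m⁴.
T_max = τ_allow·J/r = 1.06×10^8 × 2.271×10^-3 / 0.195 = 1.235e6 N·m.
ω = 6.40 rad/s, so P_max = T_max·ω = 7.902×10^6 W.

7900 kW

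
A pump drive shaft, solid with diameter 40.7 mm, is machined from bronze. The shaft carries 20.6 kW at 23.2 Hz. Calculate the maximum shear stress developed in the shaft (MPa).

10.7 MPa

ω = 2π·23.2 = 145.8 rad/s, so T = P/ω = 20.6×10³ / 145.8 = 141.3 N·m.
J = πd⁴/32 = π(0.0407)⁴/32 = 2.694×10^-7 m⁴.
τ_max = T·r/J = 141.3 × 0.0204 / 2.694×10^-7 = 1.068×10^7 Pa.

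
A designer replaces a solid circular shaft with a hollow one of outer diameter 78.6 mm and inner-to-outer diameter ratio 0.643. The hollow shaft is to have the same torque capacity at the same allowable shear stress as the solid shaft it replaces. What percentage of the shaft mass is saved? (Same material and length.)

33.5 %

Equal τ_max and T ⇒ the solid shaft needs d_s³ = d_o³(1−k⁴), so d_s = 78.6·(1−0.643⁴)^(1/3) = 73.84 mm.
Area ratio A_h/A_s = d_o²(1−k²)/d_s² = (1−k²)/(1−k⁴)^(2/3) = 0.6646.
Mass saving = 1 − 0.6646 = 33.5 %.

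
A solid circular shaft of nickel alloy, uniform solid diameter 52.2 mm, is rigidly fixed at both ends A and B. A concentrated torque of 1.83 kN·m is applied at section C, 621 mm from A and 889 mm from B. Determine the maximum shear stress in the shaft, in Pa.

With uniform GJ and both ends fixed, compatibility θ_AC = θ_CB gives T_A·a = T_B·b, together with T_A + T_B = T₀.
T_A = T₀·b/(a+b) = 1830·889/1510 = 1077 N·m; T_B = 752.6 N·m.
τ in each portion: τ_AC = 3.86×10^7 Pa, τ_CB = 2.69×10^7 Pa; maximum is in AC.
τ_max = T_AC·r/J = 1077·0.0261/7.29×10^-7 = 3.858×10^7 Pa.

3.86e7 Pa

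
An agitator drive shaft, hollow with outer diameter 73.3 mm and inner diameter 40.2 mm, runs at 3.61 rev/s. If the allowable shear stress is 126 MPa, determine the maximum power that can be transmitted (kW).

201 kW

J = π(d_o⁴ − d_i⁴)/32 = π(0.0733⁴ − 0.0402⁴)/32 = 2.578×10^-6 m⁴.
T_max = τ_allow·J/r = 1.26×10^8 × 2.578×10^-6 / 0.0367 = 8862 N·m.
ω = 2π·3.61 = 22.68 rad/s, so P_max = T_max·ω = 2.010×10^5 W.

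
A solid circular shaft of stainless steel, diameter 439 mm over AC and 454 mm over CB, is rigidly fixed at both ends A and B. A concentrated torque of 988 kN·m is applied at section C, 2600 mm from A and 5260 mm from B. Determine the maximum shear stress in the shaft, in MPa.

Compatibility: T_A·a/J_AC = T_B·b/J_CB with T_A + T_B = T₀.
J_AC = 3.65×10^-3 m⁴, J_CB = 4.17×10^-3 m⁴, so T_A = T₀·(J_AC/a)/((J_AC/a)+(J_CB/b)) = 631200 N·m, T_B = 356800 N·m.
τ in each portion: τ_AC = 3.80×10^7 Pa, τ_CB = 1.94×10^7 Pa; maximum is in AC.
τ_max = T_AC·r/J = 631200·0.220/3.65×10^-3 = 3.799×10^7 Pa.

38.0 MPa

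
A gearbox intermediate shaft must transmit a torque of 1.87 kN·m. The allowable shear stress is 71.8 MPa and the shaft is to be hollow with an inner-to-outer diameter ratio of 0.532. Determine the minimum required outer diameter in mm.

52.4 mm

For a hollow shaft with d_i/d_o = 0.532: τ_max = 16T/(π d_o³ (1−k⁴)), so d_o = [16T/(π τ_allow (1−k⁴))]^(1/3) = [16·1870/(π·7.18×10^7·0.9199)]^(1/3) = 0.05244 m.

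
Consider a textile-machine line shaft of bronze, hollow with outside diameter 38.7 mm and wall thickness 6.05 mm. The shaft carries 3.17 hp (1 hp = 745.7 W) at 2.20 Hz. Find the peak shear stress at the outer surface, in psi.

2810 psi

ω = 2π·2.20 = 13.82 rad/s, so T = P/ω = 3.17×745.7 / 13.82 = 171.0 N·m.
J = π(d_o⁴ − d_i⁴)/32 = π(0.0387⁴ − 0.0266⁴)/32 = 1.711×10^-7 m⁴.
τ_max = T·r/J = 171.0 × 0.0194 / 1.711×10^-7 = 1.934×10^7 Pa.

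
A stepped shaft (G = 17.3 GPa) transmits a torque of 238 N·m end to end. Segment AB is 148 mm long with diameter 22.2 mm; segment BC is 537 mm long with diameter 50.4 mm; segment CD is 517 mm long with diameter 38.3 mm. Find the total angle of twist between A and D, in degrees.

J_AB = π(0.0222)⁴/32 = 2.38×10^-8 m⁴; J_BC = π(0.0504)⁴/32 = 6.33×10^-7 m⁴; J_CD = π(0.0383)⁴/32 = 2.11×10^-7 m⁴.
θ = (T/G)·Σ L_i/J_i = (238.0/17.3×10⁹)·(0.148/2.38×10^-8 + 0.537/6.33×10^-7 + 0.517/2.11×10^-7) = 0.1307 rad.

7.49°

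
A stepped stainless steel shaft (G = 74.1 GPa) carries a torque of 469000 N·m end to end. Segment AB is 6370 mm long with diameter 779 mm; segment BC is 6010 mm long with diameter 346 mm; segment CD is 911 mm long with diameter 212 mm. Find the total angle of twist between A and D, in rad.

J_AB = π(0.779)⁴/32 = 0.0362 m⁴; J_BC = π(0.346)⁴/32 = 1.41×10^-3 m⁴; J_CD = π(0.212)⁴/32 = 1.98×10^-4 m⁴.
θ = (T/G)·Σ L_i/J_i = (469000/74.1×10⁹)·(6.37/0.0362 + 6.01/1.41×10^-3 + 0.911/1.98×10^-4) = 0.05723 rad.

0.0572 rad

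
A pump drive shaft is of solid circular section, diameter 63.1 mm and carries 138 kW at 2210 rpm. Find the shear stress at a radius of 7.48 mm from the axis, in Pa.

2.87e6 Pa

ω = 2π·2210/60 = 231.4 rad/s, so T = P/ω = 138×10³ / 231.4 = 596.3 N·m.
J = πd⁴/32 = π(0.0631)⁴/32 = 1.556×10^-6 m⁴.
Shear stress varies linearly with radius: τ = T·r/J = 596.3 × 0.00748 / 1.556×10^-6 = 2.866×10^6 Pa.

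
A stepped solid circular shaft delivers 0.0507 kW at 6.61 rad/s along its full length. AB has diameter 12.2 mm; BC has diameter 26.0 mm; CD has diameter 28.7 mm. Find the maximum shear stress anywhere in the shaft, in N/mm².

ω = 6.61 rad/s, so T = P/ω = 0.0507×10³ / 6.610 = 7.670 N·m.
Under the same torque, τ_max = 16T/(πd³) is largest where d is smallest — segment AB (d = 12.2 mm).
τ_max = 16·7.670/(π·(0.0122)³) = 2.151×10^7 Pa.

21.5 N/mm²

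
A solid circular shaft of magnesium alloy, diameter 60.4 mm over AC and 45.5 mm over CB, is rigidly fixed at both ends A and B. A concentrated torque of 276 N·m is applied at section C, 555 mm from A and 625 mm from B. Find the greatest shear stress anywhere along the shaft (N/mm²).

4.96 N/mm²

Compatibility: T_A·a/J_AC = T_B·b/J_CB with T_A + T_B = T₀.
J_AC = 1.31×10^-6 m⁴, J_CB = 4.21×10^-7 m⁴, so T_A = T₀·(J_AC/a)/((J_AC/a)+(J_CB/b)) = 214.6 N·m, T_B = 61.37 N·m.
τ in each portion: τ_AC = 4.96×10^6 Pa, τ_CB = 3.32×10^6 Pa; maximum is in AC.
τ_max = T_AC·r/J = 214.6·0.0302/1.31×10^-6 = 4.961×10^6 Pa.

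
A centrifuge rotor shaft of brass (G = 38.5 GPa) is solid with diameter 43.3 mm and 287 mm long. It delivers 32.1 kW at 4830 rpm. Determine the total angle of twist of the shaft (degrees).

ω = 2π·4830/60 = 505.8 rad/s, so T = P/ω = 32.1×10³ / 505.8 = 63.46 N·m.
J = πd⁴/32 = π(0.0433)⁴/32 = 3.451×10^-7 m⁴.
θ = T·L/(G·J) = 63.46 × 0.287 / (38.5×10⁹ × 3.451×10^-7) = 1.371×10^-3 rad.

0.0785°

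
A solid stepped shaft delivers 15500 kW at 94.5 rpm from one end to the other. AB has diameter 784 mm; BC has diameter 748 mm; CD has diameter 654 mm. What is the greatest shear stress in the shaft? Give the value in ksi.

ω = 2π·94.5/60 = 9.896 rad/s, so T = P/ω = 15500×10³ / 9.896 = 1.566e6 N·m.
Under the same torque, τ_max = 16T/(πd³) is largest where d is smallest — segment CD (d = 654 mm).
τ_max = 16·1.566e6/(π·(0.654)³) = 2.852×10^7 Pa.

4.14 ksi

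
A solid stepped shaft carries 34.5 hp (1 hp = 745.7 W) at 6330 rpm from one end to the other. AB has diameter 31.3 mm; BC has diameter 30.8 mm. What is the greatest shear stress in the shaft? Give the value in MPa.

6.77 MPa

ω = 2π·6330/60 = 662.9 rad/s, so T = P/ω = 34.5×745.7 / 662.9 = 38.81 N·m.
Under the same torque, τ_max = 16T/(πd³) is largest where d is smallest — segment BC (d = 30.8 mm).
τ_max = 16·38.81/(π·(0.0308)³) = 6.765×10^6 Pa.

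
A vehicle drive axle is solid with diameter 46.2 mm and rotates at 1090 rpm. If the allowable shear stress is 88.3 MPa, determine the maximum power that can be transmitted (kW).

195 kW

J = πd⁴/32 = π(0.0462)⁴/32 = 4.473×10^-7 m⁴.
T_max = τ_allow·J/r = 8.83×10^7 × 4.473×10^-7 / 0.0231 = 1710 N·m.
ω = 2π·1090/60 = 114.1 rad/s, so P_max = T_max·ω = 1.952×10^5 W.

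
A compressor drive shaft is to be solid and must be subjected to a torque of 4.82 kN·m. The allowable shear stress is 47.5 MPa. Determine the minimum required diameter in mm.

For a solid shaft τ_max = 16T/(πd³), so d = (16T/(π τ_allow))^(1/3) = (16·4820/(π·4.75×10^7))^(1/3) = 0.08025 m.

80.2 mm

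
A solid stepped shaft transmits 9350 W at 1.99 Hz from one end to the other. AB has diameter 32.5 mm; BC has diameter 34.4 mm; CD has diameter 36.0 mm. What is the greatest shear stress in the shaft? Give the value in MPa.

111 MPa

ω = 2π·1.99 = 12.50 rad/s, so T = P/ω = 9350 / 12.50 = 747.8 N·m.
Under the same torque, τ_max = 16T/(πd³) is largest where d is smallest — segment AB (d = 32.5 mm).
τ_max = 16·747.8/(π·(0.0325)³) = 1.109×10^8 Pa.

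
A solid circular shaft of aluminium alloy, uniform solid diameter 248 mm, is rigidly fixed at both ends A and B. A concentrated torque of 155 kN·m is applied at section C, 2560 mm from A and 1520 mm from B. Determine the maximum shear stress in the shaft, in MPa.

With uniform GJ and both ends fixed, compatibility θ_AC = θ_CB gives T_A·a = T_B·b, together with T_A + T_B = T₀.
T_A = T₀·b/(a+b) = 155000·1520/4080 = 57750 N·m; T_B = 97250 N·m.
τ in each portion: τ_AC = 1.93×10^7 Pa, τ_CB = 3.25×10^7 Pa; maximum is in CB.
τ_max = T_CB·r/J = 97250·0.124/3.71×10^-4 = 3.247×10^7 Pa.

32.5 MPa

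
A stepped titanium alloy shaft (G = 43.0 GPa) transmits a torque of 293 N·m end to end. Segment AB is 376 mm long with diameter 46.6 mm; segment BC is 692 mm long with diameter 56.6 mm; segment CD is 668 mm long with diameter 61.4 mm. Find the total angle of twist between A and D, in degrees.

0.772°

J_AB = π(0.0466)⁴/32 = 4.63×10^-7 m⁴; J_BC = π(0.0566)⁴/32 = 1.01×10^-6 m⁴; J_CD = π(0.0614)⁴/32 = 1.40×10^-6 m⁴.
θ = (T/G)·Σ L_i/J_i = (293.0/43.0×10⁹)·(0.376/4.63×10^-7 + 0.692/1.01×10^-6 + 0.668/1.40×10^-6) = 0.01348 rad.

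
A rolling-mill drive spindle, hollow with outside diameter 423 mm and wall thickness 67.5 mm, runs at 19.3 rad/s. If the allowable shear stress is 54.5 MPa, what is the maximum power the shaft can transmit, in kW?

J = π(d_o⁴ − d_i⁴)/32 = π(0.423⁴ − 0.288⁴)/32 = 2.468×10^-3 m⁴.
T_max = τ_allow·J/r = 5.45×10^7 × 2.468×10^-3 / 0.211 = 635900 N·m.
ω = 19.3 rad/s, so P_max = T_max·ω = 1.227×10^7 W.

12300 kW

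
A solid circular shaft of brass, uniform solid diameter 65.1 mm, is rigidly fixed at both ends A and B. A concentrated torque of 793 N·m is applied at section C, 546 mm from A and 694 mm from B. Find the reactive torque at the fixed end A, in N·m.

444 N·m

With uniform GJ and both ends fixed, compatibility θ_AC = θ_CB gives T_A·a = T_B·b, together with T_A + T_B = T₀.
T_A = T₀·b/(a+b) = 793.0·694/1240 = 443.8 N·m; T_B = 349.2 N·m.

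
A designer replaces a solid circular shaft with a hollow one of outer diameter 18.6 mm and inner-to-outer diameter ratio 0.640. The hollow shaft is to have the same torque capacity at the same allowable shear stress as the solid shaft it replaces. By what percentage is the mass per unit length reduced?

33.3 %

Equal τ_max and T ⇒ the solid shaft needs d_s³ = d_o³(1−k⁴), so d_s = 18.6·(1−0.640⁴)^(1/3) = 17.50 mm.
Area ratio A_h/A_s = d_o²(1−k²)/d_s² = (1−k²)/(1−k⁴)^(2/3) = 0.6673.
Mass saving = 1 − 0.6673 = 33.3 %.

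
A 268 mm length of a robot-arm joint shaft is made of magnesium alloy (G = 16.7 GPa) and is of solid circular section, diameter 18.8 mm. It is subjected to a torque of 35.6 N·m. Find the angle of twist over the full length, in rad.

0.0466 rad

J = πd⁴/32 = π(0.0188)⁴/32 = 1.226×10^-8 m⁴.
θ = T·L/(G·J) = 35.60 × 0.268 / (16.7×10⁹ × 1.226×10^-8) = 0.04658 rad.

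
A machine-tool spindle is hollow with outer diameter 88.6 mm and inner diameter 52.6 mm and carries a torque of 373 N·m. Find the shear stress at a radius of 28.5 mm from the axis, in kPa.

2010 kPa

J = π(d_o⁴ − d_i⁴)/32 = π(0.0886⁴ − 0.0526⁴)/32 = 5.298×10^-6 m⁴.
Shear stress varies linearly with radius: τ = T·r/J = 373.0 × 0.0285 / 5.298×10^-6 = 2.006×10^6 Pa.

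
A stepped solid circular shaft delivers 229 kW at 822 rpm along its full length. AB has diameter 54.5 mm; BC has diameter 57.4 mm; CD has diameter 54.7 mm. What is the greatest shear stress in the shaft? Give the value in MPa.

83.7 MPa

ω = 2π·822/60 = 86.08 rad/s, so T = P/ω = 229×10³ / 86.08 = 2660 N·m.
Under the same torque, τ_max = 16T/(πd³) is largest where d is smallest — segment AB (d = 54.5 mm).
τ_max = 16·2660/(π·(0.0545)³) = 8.370×10^7 Pa.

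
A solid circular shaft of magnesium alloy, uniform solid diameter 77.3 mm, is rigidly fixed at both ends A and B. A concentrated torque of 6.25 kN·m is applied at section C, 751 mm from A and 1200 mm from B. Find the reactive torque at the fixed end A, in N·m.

3840 N·m

With uniform GJ and both ends fixed, compatibility θ_AC = θ_CB gives T_A·a = T_B·b, together with T_A + T_B = T₀.
T_A = T₀·b/(a+b) = 6250·1200/1951 = 3844 N·m; T_B = 2406 N·m.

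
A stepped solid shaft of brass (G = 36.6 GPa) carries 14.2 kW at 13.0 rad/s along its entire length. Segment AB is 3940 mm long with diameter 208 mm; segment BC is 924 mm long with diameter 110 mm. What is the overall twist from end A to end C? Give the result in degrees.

ω = 13.0 rad/s, so T = P/ω = 14.2×10³ / 13.00 = 1092 N·m.
J_AB = π(0.208)⁴/32 = 1.84×10^-4 m⁴; J_BC = π(0.110)⁴/32 = 1.44×10^-5 m⁴.
θ = (T/G)·Σ L_i/J_i = (1092/36.6×10⁹)·(3.94/1.84×10^-4 + 0.924/1.44×10^-5) = 2.558×10^-3 rad.

0.147°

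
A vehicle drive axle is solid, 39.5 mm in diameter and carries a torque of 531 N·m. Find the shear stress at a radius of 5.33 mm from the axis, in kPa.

11800 kPa

J = πd⁴/32 = π(0.0395)⁴/32 = 2.390×10^-7 m⁴.
Shear stress varies linearly with radius: τ = T·r/J = 531.0 × 0.00533 / 2.390×10^-7 = 1.184×10^7 Pa.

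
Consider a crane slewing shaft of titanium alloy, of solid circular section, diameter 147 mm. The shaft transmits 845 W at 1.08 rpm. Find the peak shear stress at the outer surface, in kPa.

ω = 2π·1.08/60 = 0.1131 rad/s, so T = P/ω = 845 / 0.1131 = 7471 N·m.
J = πd⁴/32 = π(0.147)⁴/32 = 4.584×10^-5 m⁴.
τ_max = T·r/J = 7471 × 0.0735 / 4.584×10^-5 = 1.198×10^7 Pa.

12000 kPa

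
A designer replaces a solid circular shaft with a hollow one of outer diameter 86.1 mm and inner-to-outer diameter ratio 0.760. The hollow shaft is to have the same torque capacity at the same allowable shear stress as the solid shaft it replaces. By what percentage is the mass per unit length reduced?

Equal τ_max and T ⇒ the solid shaft needs d_s³ = d_o³(1−k⁴), so d_s = 86.1·(1−0.760⁴)^(1/3) = 75.20 mm.
Area ratio A_h/A_s = d_o²(1−k²)/d_s² = (1−k²)/(1−k⁴)^(2/3) = 0.5537.
Mass saving = 1 − 0.5537 = 44.6 %.

44.6 %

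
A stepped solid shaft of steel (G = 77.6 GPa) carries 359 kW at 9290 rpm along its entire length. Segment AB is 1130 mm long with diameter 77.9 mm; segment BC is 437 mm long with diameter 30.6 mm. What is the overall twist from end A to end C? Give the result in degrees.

ω = 2π·9290/60 = 972.8 rad/s, so T = P/ω = 359×10³ / 972.8 = 369.0 N·m.
J_AB = π(0.0779)⁴/32 = 3.62×10^-6 m⁴; J_BC = π(0.0306)⁴/32 = 8.61×10^-8 m⁴.
θ = (T/G)·Σ L_i/J_i = (369.0/77.6×10⁹)·(1.13/3.62×10^-6 + 0.437/8.61×10^-8) = 0.02563 rad.

1.47°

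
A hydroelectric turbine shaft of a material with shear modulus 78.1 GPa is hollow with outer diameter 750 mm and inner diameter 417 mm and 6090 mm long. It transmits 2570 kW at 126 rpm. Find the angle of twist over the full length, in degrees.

ω = 2π·126/60 = 13.19 rad/s, so T = P/ω = 2570×10³ / 13.19 = 194800 N·m.
J = π(d_o⁴ − d_i⁴)/32 = π(0.750⁴ − 0.417⁴)/32 = 0.02809 m⁴.
θ = T·L/(G·J) = 194800 × 6.09 / (78.1×10⁹ × 0.02809) = 5.406×10^-4 rad.

0.0310°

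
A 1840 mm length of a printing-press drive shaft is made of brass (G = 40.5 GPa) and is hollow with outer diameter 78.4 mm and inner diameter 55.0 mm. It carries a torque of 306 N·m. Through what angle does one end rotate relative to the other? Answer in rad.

J = π(d_o⁴ − d_i⁴)/32 = π(0.0784⁴ − 0.0550⁴)/32 = 2.811×10^-6 m⁴.
θ = T·L/(G·J) = 306.0 × 1.84 / (40.5×10⁹ × 2.811×10^-6) = 4.946×10^-3 rad.

0.00495 rad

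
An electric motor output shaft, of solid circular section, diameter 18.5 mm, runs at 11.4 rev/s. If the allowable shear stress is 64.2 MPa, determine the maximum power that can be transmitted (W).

5720 W

J = πd⁴/32 = π(0.0185)⁴/32 = 1.150×10^-8 m⁴.
T_max = τ_allow·J/r = 6.42×10^7 × 1.150×10^-8 / 0.00925 = 79.81 N·m.
ω = 2π·11.4 = 71.63 rad/s, so P_max = T_max·ω = 5717 W.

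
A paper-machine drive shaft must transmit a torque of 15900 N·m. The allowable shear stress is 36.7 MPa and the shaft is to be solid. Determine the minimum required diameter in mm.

For a solid shaft τ_max = 16T/(πd³), so d = (16T/(π τ_allow))^(1/3) = (16·15900/(π·3.67×10^7))^(1/3) = 0.1302 m.

130 mm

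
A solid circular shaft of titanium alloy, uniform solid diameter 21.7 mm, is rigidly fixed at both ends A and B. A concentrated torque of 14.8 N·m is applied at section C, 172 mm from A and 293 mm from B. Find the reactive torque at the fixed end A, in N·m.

With uniform GJ and both ends fixed, compatibility θ_AC = θ_CB gives T_A·a = T_B·b, together with T_A + T_B = T₀.
T_A = T₀·b/(a+b) = 14.80·293/465.0 = 9.326 N·m; T_B = 5.474 N·m.

9.33 N·m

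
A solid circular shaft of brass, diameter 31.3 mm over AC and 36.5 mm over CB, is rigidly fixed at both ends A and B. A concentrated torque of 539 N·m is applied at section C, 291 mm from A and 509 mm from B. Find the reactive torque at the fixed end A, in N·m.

Compatibility: T_A·a/J_AC = T_B·b/J_CB with T_A + T_B = T₀.
J_AC = 9.42×10^-8 m⁴, J_CB = 1.74×10^-7 m⁴, so T_A = T₀·(J_AC/a)/((J_AC/a)+(J_CB/b)) = 262.0 N·m, T_B = 277.0 N·m.

262 N·m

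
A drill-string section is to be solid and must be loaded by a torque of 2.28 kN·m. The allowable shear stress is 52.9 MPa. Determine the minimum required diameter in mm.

For a solid shaft τ_max = 16T/(πd³), so d = (16T/(π τ_allow))^(1/3) = (16·2280/(π·5.29×10^7))^(1/3) = 0.06032 m.

60.3 mm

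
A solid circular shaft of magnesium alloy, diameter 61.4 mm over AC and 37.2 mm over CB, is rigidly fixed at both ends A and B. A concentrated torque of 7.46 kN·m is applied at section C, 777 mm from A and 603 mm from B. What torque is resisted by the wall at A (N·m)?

Compatibility: T_A·a/J_AC = T_B·b/J_CB with T_A + T_B = T₀.
J_AC = 1.40×10^-6 m⁴, J_CB = 1.88×10^-7 m⁴, so T_A = T₀·(J_AC/a)/((J_AC/a)+(J_CB/b)) = 6356 N·m, T_B = 1104 N·m.

6360 N·m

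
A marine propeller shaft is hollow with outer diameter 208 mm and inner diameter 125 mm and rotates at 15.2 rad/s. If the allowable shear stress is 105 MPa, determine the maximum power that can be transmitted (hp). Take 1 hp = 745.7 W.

J = π(d_o⁴ − d_i⁴)/32 = π(0.208⁴ − 0.125⁴)/32 = 1.598×10^-4 m⁴.
T_max = τ_allow·J/r = 1.05×10^8 × 1.598×10^-4 / 0.104 = 161300 N·m.
ω = 15.2 rad/s, so P_max = T_max·ω = 2.452×10^6 W.

3290 hp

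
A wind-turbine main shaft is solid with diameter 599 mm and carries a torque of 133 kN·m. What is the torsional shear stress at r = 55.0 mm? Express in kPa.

579 kPa

J = πd⁴/32 = π(0.599)⁴/32 = 0.01264 m⁴.
Shear stress varies linearly with radius: τ = T·r/J = 133000 × 0.0550 / 0.01264 = 5.788×10^5 Pa.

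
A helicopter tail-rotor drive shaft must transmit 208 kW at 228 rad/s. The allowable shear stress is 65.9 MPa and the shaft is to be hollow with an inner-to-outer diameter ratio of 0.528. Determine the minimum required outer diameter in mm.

ω = 228 rad/s, so T = P/ω = 208×10³ / 228.0 = 912.3 N·m.
For a hollow shaft with d_i/d_o = 0.528: τ_max = 16T/(π d_o³ (1−k⁴)), so d_o = [16T/(π τ_allow (1−k⁴))]^(1/3) = [16·912.3/(π·6.59×10^7·0.9223)]^(1/3) = 0.04244 m.

42.4 mm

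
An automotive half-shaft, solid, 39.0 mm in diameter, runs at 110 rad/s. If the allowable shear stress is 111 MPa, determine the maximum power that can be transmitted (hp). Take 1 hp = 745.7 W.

191 hp

J = πd⁴/32 = π(0.0390)⁴/32 = 2.271×10^-7 m⁴.
T_max = τ_allow·J/r = 1.11×10^8 × 2.271×10^-7 / 0.0195 = 1293 N·m.
ω = 110 rad/s, so P_max = T_max·ω = 1.422×10^5 W.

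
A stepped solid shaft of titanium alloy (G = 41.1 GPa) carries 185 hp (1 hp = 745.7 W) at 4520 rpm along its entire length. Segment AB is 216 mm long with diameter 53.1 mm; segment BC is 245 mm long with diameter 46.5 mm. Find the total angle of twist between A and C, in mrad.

ω = 2π·4520/60 = 473.3 rad/s, so T = P/ω = 185×745.7 / 473.3 = 291.5 N·m.
J_AB = π(0.0531)⁴/32 = 7.81×10^-7 m⁴; J_BC = π(0.0465)⁴/32 = 4.59×10^-7 m⁴.
θ = (T/G)·Σ L_i/J_i = (291.5/41.1×10⁹)·(0.216/7.81×10^-7 + 0.245/4.59×10^-7) = 5.748×10^-3 rad.

5.75 mrad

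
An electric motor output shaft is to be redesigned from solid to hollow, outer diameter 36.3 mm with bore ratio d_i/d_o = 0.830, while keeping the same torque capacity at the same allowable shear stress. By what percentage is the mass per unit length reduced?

52.2 %

Equal τ_max and T ⇒ the solid shaft needs d_s³ = d_o³(1−k⁴), so d_s = 36.3·(1−0.830⁴)^(1/3) = 29.29 mm.
Area ratio A_h/A_s = d_o²(1−k²)/d_s² = (1−k²)/(1−k⁴)^(2/3) = 0.4778.
Mass saving = 1 − 0.4778 = 52.2 %.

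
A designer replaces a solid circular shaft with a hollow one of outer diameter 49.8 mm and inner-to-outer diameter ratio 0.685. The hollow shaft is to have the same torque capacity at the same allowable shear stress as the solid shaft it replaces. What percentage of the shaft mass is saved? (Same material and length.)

Equal τ_max and T ⇒ the solid shaft needs d_s³ = d_o³(1−k⁴), so d_s = 49.8·(1−0.685⁴)^(1/3) = 45.84 mm.
Area ratio A_h/A_s = d_o²(1−k²)/d_s² = (1−k²)/(1−k⁴)^(2/3) = 0.6265.
Mass saving = 1 − 0.6265 = 37.4 %.

37.4 %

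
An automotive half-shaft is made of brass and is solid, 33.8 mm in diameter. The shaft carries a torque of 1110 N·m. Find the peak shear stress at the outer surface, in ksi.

21.2 ksi

J = πd⁴/32 = π(0.0338)⁴/32 = 1.281×10^-7 m⁴.
τ_max = T·r/J = 1110 × 0.0169 / 1.281×10^-7 = 1.464×10^8 Pa.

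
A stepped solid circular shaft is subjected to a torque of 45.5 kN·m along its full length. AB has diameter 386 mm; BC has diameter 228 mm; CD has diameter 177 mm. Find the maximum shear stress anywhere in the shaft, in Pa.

Under the same torque, τ_max = 16T/(πd³) is largest where d is smallest — segment CD (d = 177 mm).
τ_max = 16·45500/(π·(0.177)³) = 4.179×10^7 Pa.

4.18e7 Pa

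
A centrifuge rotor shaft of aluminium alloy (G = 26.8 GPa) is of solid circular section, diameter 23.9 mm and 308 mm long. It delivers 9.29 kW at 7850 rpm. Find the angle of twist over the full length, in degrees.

0.232°

ω = 2π·7850/60 = 822.1 rad/s, so T = P/ω = 9.29×10³ / 822.1 = 11.30 N·m.
J = πd⁴/32 = π(0.0239)⁴/32 = 3.203×10^-8 m⁴.
θ = T·L/(G·J) = 11.30 × 0.308 / (26.8×10⁹ × 3.203×10^-8) = 4.055×10^-3 rad.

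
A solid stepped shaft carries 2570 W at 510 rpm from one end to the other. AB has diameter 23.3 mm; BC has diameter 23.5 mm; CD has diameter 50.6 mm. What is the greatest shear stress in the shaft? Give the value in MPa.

19.4 MPa

ω = 2π·510/60 = 53.41 rad/s, so T = P/ω = 2570 / 53.41 = 48.12 N·m.
Under the same torque, τ_max = 16T/(πd³) is largest where d is smallest — segment AB (d = 23.3 mm).
τ_max = 16·48.12/(π·(0.0233)³) = 1.937×10^7 Pa.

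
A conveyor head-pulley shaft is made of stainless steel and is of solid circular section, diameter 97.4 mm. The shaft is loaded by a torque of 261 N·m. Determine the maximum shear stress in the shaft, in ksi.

0.209 ksi

J = πd⁴/32 = π(0.0974)⁴/32 = 8.836×10^-6 m⁴.
τ_max = T·r/J = 261.0 × 0.0487 / 8.836×10^-6 = 1.439×10^6 Pa.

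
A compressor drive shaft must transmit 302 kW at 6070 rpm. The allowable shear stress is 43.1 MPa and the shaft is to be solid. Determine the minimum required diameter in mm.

38.3 mm

ω = 2π·6070/60 = 635.6 rad/s, so T = P/ω = 302×10³ / 635.6 = 475.1 N·m.
For a solid shaft τ_max = 16T/(πd³), so d = (16T/(π τ_allow))^(1/3) = (16·475.1/(π·4.31×10^7))^(1/3) = 0.03829 m.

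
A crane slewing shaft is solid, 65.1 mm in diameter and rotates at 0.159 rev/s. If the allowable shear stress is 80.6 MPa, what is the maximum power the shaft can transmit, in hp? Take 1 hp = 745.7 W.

5.85 hp

J = πd⁴/32 = π(0.0651)⁴/32 = 1.763×10^-6 m⁴.
T_max = τ_allow·J/r = 8.06×10^7 × 1.763×10^-6 / 0.0325 = 4366 N·m.
ω = 2π·0.159 = 0.9990 rad/s, so P_max = T_max·ω = 4362 W.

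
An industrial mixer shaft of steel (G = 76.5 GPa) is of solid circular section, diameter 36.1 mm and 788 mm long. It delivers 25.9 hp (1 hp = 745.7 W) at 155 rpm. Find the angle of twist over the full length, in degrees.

4.21°

ω = 2π·155/60 = 16.23 rad/s, so T = P/ω = 25.9×745.7 / 16.23 = 1190 N·m.
J = πd⁴/32 = π(0.0361)⁴/32 = 1.667×10^-7 m⁴.
θ = T·L/(G·J) = 1190 × 0.788 / (76.5×10⁹ × 1.667×10^-7) = 0.07351 rad.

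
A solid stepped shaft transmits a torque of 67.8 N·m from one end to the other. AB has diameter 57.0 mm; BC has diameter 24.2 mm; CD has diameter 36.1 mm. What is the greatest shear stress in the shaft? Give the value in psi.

Under the same torque, τ_max = 16T/(πd³) is largest where d is smallest — segment BC (d = 24.2 mm).
τ_max = 16·67.80/(π·(0.0242)³) = 2.436×10^7 Pa.

3530 psi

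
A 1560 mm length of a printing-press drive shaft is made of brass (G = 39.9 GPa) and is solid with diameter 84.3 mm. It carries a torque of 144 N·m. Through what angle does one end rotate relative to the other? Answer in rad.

0.00114 rad

J = πd⁴/32 = π(0.0843)⁴/32 = 4.958×10^-6 m⁴.
θ = T·L/(G·J) = 144.0 × 1.56 / (39.9×10⁹ × 4.958×10^-6) = 1.136×10^-3 rad.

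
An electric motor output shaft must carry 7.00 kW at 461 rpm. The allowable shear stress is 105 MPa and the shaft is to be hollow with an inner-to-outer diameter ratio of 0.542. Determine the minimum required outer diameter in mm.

19.7 mm

ω = 2π·461/60 = 48.28 rad/s, so T = P/ω = 7.00×10³ / 48.28 = 145.0 N·m.
For a hollow shaft with d_i/d_o = 0.542: τ_max = 16T/(π d_o³ (1−k⁴)), so d_o = [16T/(π τ_allow (1−k⁴))]^(1/3) = [16·145.0/(π·1.05×10^8·0.9137)]^(1/3) = 0.01974 m.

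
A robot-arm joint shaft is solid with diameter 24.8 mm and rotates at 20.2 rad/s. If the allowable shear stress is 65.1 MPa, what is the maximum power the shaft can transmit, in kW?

3.94 kW

J = πd⁴/32 = π(0.0248)⁴/32 = 3.714×10^-8 m⁴.
T_max = τ_allow·J/r = 6.51×10^7 × 3.714×10^-8 / 0.0124 = 195.0 N·m.
ω = 20.2 rad/s, so P_max = T_max·ω = 3938 W.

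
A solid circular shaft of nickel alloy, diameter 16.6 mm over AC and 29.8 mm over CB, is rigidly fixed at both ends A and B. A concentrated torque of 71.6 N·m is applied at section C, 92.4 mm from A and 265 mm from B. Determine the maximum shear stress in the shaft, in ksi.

2.50 ksi

Compatibility: T_A·a/J_AC = T_B·b/J_CB with T_A + T_B = T₀.
J_AC = 7.45×10^-9 m⁴, J_CB = 7.74×10^-8 m⁴, so T_A = T₀·(J_AC/a)/((J_AC/a)+(J_CB/b)) = 15.49 N·m, T_B = 56.11 N·m.
τ in each portion: τ_AC = 1.73×10^7 Pa, τ_CB = 1.08×10^7 Pa; maximum is in AC.
τ_max = T_AC·r/J = 15.49·0.00830/7.45×10^-9 = 1.725×10^7 Pa.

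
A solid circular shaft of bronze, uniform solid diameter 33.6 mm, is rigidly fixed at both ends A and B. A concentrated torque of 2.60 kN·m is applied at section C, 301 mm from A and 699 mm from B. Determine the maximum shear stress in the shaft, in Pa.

2.44e8 Pa

With uniform GJ and both ends fixed, compatibility θ_AC = θ_CB gives T_A·a = T_B·b, together with T_A + T_B = T₀.
T_A = T₀·b/(a+b) = 2600·699/1000 = 1817 N·m; T_B = 782.6 N·m.
τ in each portion: τ_AC = 2.44×10^8 Pa, τ_CB = 1.05×10^8 Pa; maximum is in AC.
τ_max = T_AC·r/J = 1817·0.0168/1.25×10^-7 = 2.440×10^8 Pa.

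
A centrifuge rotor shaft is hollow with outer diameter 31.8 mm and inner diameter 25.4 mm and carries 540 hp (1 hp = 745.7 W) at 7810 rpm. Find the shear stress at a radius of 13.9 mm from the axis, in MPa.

ω = 2π·7810/60 = 817.9 rad/s, so T = P/ω = 540×745.7 / 817.9 = 492.4 N·m.
J = π(d_o⁴ − d_i⁴)/32 = π(0.0318⁴ − 0.0254⁴)/32 = 5.953×10^-8 m⁴.
Shear stress varies linearly with radius: τ = T·r/J = 492.4 × 0.0139 / 5.953×10^-8 = 1.150×10^8 Pa.

115 MPa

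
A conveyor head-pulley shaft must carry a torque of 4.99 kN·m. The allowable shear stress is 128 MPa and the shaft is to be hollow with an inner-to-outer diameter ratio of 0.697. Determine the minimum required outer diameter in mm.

For a hollow shaft with d_i/d_o = 0.697: τ_max = 16T/(π d_o³ (1−k⁴)), so d_o = [16T/(π τ_allow (1−k⁴))]^(1/3) = [16·4990/(π·1.28×10^8·0.7640)]^(1/3) = 0.06382 m.

63.8 mm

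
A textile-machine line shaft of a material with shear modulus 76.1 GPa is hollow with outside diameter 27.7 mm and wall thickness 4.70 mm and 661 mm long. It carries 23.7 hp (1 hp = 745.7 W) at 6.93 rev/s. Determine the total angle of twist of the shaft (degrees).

4.32°

ω = 2π·6.93 = 43.54 rad/s, so T = P/ω = 23.7×745.7 / 43.54 = 405.9 N·m.
J = π(d_o⁴ − d_i⁴)/32 = π(0.0277⁴ − 0.0183⁴)/32 = 4.679×10^-8 m⁴.
θ = T·L/(G·J) = 405.9 × 0.661 / (76.1×10⁹ × 4.679×10^-8) = 0.07535 rad.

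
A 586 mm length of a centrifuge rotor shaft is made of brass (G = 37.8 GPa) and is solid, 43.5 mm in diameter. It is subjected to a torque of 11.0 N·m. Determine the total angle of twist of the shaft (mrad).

J = πd⁴/32 = π(0.0435)⁴/32 = 3.515×10^-7 m⁴.
θ = T·L/(G·J) = 11.00 × 0.586 / (37.8×10⁹ × 3.515×10^-7) = 4.851×10^-4 rad.

0.485 mrad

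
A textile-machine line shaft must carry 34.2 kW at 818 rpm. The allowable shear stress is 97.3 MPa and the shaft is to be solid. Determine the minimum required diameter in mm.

ω = 2π·818/60 = 85.66 rad/s, so T = P/ω = 34.2×10³ / 85.66 = 399.2 N·m.
For a solid shaft τ_max = 16T/(πd³), so d = (16T/(π τ_allow))^(1/3) = (16·399.2/(π·9.73×10^7))^(1/3) = 0.02754 m.

27.5 mm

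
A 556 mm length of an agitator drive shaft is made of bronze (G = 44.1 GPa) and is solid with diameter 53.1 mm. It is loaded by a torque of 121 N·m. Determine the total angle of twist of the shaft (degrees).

J = πd⁴/32 = π(0.0531)⁴/32 = 7.805×10^-7 m⁴.
θ = T·L/(G·J) = 121.0 × 0.556 / (44.1×10⁹ × 7.805×10^-7) = 1.955×10^-3 rad.

0.112°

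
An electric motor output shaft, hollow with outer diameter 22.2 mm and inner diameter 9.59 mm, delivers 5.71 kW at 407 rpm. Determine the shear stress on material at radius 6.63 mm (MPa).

ω = 2π·407/60 = 42.62 rad/s, so T = P/ω = 5.71×10³ / 42.62 = 134.0 N·m.
J = π(d_o⁴ − d_i⁴)/32 = π(0.0222⁴ − 0.00959⁴)/32 = 2.302×10^-8 m⁴.
Shear stress varies linearly with radius: τ = T·r/J = 134.0 × 0.00663 / 2.302×10^-8 = 3.859×10^7 Pa.

38.6 MPa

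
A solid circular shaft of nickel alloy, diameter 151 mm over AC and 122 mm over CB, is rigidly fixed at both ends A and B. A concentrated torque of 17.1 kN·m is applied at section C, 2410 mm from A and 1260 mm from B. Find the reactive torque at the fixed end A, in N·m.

9420 N·m

Compatibility: T_A·a/J_AC = T_B·b/J_CB with T_A + T_B = T₀.
J_AC = 5.10×10^-5 m⁴, J_CB = 2.17×10^-5 m⁴, so T_A = T₀·(J_AC/a)/((J_AC/a)+(J_CB/b)) = 9421 N·m, T_B = 7679 N·m.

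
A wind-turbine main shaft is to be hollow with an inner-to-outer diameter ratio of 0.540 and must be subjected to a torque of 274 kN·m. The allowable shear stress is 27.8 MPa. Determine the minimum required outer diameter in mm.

380 mm

For a hollow shaft with d_i/d_o = 0.540: τ_max = 16T/(π d_o³ (1−k⁴)), so d_o = [16T/(π τ_allow (1−k⁴))]^(1/3) = [16·274000/(π·2.78×10^7·0.9150)]^(1/3) = 0.3800 m.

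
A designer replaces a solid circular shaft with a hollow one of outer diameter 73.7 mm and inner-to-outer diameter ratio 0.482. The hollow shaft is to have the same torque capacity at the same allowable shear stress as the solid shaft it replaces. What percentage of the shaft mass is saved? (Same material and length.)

20.3 %

Equal τ_max and T ⇒ the solid shaft needs d_s³ = d_o³(1−k⁴), so d_s = 73.7·(1−0.482⁴)^(1/3) = 72.35 mm.
Area ratio A_h/A_s = d_o²(1−k²)/d_s² = (1−k²)/(1−k⁴)^(2/3) = 0.7966.
Mass saving = 1 − 0.7966 = 20.3 %.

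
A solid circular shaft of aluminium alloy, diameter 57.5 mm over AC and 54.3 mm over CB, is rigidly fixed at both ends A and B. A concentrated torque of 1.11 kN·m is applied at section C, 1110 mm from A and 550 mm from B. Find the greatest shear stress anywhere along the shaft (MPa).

21.8 MPa

Compatibility: T_A·a/J_AC = T_B·b/J_CB with T_A + T_B = T₀.
J_AC = 1.07×10^-6 m⁴, J_CB = 8.53×10^-7 m⁴, so T_A = T₀·(J_AC/a)/((J_AC/a)+(J_CB/b)) = 426.1 N·m, T_B = 683.9 N·m.
τ in each portion: τ_AC = 1.14×10^7 Pa, τ_CB = 2.18×10^7 Pa; maximum is in CB.
τ_max = T_CB·r/J = 683.9·0.0271/8.53×10^-7 = 2.176×10^7 Pa.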